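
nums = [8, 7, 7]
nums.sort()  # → [7, 7, 8]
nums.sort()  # [7, 7, 8]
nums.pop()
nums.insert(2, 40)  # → [7, 7, 40]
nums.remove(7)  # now [7, 40]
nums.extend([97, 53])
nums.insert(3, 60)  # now [7, 40, 97, 60, 53]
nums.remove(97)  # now [7, 40, 60, 53]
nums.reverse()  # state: [53, 60, 40, 7]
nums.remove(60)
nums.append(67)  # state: [53, 40, 7, 67]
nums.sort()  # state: [7, 40, 53, 67]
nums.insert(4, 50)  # [7, 40, 53, 67, 50]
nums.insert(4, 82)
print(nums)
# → [7, 40, 53, 67, 82, 50]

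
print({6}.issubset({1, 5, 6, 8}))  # True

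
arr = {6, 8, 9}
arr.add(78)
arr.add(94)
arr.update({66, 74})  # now {6, 8, 9, 66, 74, 78, 94}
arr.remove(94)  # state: {6, 8, 9, 66, 74, 78}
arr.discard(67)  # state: {6, 8, 9, 66, 74, 78}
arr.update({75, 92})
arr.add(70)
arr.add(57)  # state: {6, 8, 9, 57, 66, 70, 74, 75, 78, 92}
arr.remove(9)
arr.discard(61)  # {6, 8, 57, 66, 70, 74, 75, 78, 92}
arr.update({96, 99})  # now {6, 8, 57, 66, 70, 74, 75, 78, 92, 96, 99}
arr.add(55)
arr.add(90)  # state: {6, 8, 55, 57, 66, 70, 74, 75, 78, 90, 92, 96, 99}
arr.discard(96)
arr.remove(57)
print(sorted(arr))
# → [6, 8, 55, 66, 70, 74, 75, 78, 90, 92, 99]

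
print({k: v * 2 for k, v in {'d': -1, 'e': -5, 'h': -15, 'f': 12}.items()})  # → {'d': -2, 'e': -10, 'h': -30, 'f': 24}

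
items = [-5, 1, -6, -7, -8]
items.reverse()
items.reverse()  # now [-5, 1, -6, -7, -8]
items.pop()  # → -8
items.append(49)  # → [-5, 1, -6, -7, 49]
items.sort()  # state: [-7, -6, -5, 1, 49]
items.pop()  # 49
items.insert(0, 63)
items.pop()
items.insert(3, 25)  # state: [63, -7, -6, 25, -5]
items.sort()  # [-7, -6, -5, 25, 63]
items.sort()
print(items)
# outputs [-7, -6, -5, 25, 63]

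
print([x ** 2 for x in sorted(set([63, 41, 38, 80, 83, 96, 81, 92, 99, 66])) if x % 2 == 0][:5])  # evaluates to [1444, 4356, 6400, 8464, 9216]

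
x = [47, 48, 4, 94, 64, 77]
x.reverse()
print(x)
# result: [77, 64, 94, 4, 48, 47]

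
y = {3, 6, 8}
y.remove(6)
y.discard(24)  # {3, 8}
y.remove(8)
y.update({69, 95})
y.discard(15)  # {3, 69, 95}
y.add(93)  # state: {3, 69, 93, 95}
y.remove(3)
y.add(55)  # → {55, 69, 93, 95}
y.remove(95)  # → {55, 69, 93}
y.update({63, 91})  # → {55, 63, 69, 91, 93}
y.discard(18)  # {55, 63, 69, 91, 93}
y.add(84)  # {55, 63, 69, 84, 91, 93}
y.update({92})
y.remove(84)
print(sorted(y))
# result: [55, 63, 69, 91, 92, 93]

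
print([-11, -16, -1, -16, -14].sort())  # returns None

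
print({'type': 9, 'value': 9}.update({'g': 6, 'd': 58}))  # None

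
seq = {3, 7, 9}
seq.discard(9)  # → {3, 7}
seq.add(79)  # {3, 7, 79}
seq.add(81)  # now {3, 7, 79, 81}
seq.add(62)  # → {3, 7, 62, 79, 81}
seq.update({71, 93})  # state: {3, 7, 62, 71, 79, 81, 93}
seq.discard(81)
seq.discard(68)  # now {3, 7, 62, 71, 79, 93}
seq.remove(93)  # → {3, 7, 62, 71, 79}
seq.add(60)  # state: {3, 7, 60, 62, 71, 79}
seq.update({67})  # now {3, 7, 60, 62, 67, 71, 79}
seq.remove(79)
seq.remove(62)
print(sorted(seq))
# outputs [3, 7, 60, 67, 71]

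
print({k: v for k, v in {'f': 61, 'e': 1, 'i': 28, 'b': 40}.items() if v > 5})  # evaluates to {'f': 61, 'i': 28, 'b': 40}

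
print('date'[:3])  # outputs dat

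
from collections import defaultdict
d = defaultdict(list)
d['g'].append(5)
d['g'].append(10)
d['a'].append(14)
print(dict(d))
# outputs {'g': [5, 10], 'a': [14]}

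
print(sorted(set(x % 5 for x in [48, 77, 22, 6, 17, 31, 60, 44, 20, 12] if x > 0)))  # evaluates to [0, 1, 2, 3, 4]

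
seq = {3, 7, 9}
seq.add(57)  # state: {3, 7, 9, 57}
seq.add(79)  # {3, 7, 9, 57, 79}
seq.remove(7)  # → {3, 9, 57, 79}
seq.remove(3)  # {9, 57, 79}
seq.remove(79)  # {9, 57}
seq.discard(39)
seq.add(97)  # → {9, 57, 97}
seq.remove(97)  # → {9, 57}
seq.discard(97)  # {9, 57}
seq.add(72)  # {9, 57, 72}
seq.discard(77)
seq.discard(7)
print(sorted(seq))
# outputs [9, 57, 72]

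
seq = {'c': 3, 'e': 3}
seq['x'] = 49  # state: {'c': 3, 'e': 3, 'x': 49}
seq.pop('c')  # 3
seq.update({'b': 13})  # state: {'e': 3, 'x': 49, 'b': 13}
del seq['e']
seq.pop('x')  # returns 49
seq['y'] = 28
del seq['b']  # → {'y': 28}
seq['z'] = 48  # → {'y': 28, 'z': 48}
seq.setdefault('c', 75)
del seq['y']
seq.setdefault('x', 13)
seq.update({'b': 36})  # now {'z': 48, 'c': 75, 'x': 13, 'b': 36}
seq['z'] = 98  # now {'z': 98, 'c': 75, 'x': 13, 'b': 36}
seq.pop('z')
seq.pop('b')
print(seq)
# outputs {'c': 75, 'x': 13}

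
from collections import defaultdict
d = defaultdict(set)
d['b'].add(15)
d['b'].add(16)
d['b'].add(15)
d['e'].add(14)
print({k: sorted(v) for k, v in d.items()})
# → {'b': [15, 16], 'e': [14]}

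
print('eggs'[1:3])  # gg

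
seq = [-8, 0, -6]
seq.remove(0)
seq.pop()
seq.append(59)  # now [-8, 59]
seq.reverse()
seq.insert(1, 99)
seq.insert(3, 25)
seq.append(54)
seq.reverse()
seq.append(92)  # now [54, 25, -8, 99, 59, 92]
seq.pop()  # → 92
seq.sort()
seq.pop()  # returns 99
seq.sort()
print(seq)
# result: [-8, 25, 54, 59]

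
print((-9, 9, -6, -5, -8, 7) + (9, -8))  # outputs (-9, 9, -6, -5, -8, 7, 9, -8)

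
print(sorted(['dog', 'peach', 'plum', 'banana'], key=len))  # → ['dog', 'plum', 'peach', 'banana']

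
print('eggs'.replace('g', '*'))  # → e**s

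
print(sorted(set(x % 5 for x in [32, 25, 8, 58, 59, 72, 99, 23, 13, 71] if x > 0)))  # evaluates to [0, 1, 2, 3, 4]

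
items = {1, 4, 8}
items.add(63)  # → {1, 4, 8, 63}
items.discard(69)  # {1, 4, 8, 63}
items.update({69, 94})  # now {1, 4, 8, 63, 69, 94}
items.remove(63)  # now {1, 4, 8, 69, 94}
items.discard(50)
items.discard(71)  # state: {1, 4, 8, 69, 94}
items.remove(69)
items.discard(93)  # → {1, 4, 8, 94}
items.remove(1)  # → {4, 8, 94}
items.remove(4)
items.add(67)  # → {8, 67, 94}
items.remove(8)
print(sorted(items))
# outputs [67, 94]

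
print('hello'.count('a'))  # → 0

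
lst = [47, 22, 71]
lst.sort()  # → [22, 47, 71]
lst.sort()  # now [22, 47, 71]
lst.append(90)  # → [22, 47, 71, 90]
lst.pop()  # 90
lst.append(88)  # [22, 47, 71, 88]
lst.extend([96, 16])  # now [22, 47, 71, 88, 96, 16]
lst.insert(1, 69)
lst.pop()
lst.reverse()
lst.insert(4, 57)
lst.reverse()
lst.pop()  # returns 96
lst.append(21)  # [22, 69, 57, 47, 71, 88, 21]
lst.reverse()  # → [21, 88, 71, 47, 57, 69, 22]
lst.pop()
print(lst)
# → [21, 88, 71, 47, 57, 69]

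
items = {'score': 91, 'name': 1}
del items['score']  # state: {'name': 1}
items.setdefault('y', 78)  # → 78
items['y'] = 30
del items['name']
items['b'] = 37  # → {'y': 30, 'b': 37}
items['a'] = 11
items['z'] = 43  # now {'y': 30, 'b': 37, 'a': 11, 'z': 43}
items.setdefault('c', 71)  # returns 71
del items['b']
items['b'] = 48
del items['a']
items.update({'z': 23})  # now {'y': 30, 'z': 23, 'c': 71, 'b': 48}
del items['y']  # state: {'z': 23, 'c': 71, 'b': 48}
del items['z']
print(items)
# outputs {'c': 71, 'b': 48}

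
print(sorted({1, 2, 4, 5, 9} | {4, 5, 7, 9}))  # [1, 2, 4, 5, 7, 9]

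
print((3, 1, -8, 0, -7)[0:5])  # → (3, 1, -8, 0, -7)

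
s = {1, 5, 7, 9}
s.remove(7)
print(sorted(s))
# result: [1, 5, 9]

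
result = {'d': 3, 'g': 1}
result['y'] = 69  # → {'d': 3, 'g': 1, 'y': 69}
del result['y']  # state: {'d': 3, 'g': 1}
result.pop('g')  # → 1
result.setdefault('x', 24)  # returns 24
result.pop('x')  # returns 24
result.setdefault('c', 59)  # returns 59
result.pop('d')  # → 3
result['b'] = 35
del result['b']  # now {'c': 59}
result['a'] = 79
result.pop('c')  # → 59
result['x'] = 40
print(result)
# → {'a': 79, 'x': 40}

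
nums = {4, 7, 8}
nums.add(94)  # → {4, 7, 8, 94}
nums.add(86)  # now {4, 7, 8, 86, 94}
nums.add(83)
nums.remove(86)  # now {4, 7, 8, 83, 94}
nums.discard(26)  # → {4, 7, 8, 83, 94}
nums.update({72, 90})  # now {4, 7, 8, 72, 83, 90, 94}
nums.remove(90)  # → {4, 7, 8, 72, 83, 94}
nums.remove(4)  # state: {7, 8, 72, 83, 94}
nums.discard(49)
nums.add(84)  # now {7, 8, 72, 83, 84, 94}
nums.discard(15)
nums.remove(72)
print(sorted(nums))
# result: [7, 8, 83, 84, 94]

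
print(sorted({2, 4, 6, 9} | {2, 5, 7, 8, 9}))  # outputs [2, 4, 5, 6, 7, 8, 9]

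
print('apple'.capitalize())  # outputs Apple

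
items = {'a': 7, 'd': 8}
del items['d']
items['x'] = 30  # {'a': 7, 'x': 30}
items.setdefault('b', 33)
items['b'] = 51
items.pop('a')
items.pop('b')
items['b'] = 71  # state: {'x': 30, 'b': 71}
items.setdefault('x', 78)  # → 30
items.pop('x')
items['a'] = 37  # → {'b': 71, 'a': 37}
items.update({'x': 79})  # {'b': 71, 'a': 37, 'x': 79}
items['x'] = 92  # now {'b': 71, 'a': 37, 'x': 92}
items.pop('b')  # 71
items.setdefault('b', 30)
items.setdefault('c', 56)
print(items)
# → {'a': 37, 'x': 92, 'b': 30, 'c': 56}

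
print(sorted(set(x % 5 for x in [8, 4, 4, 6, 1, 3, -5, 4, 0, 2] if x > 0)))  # [1, 2, 3, 4]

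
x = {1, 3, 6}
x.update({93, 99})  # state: {1, 3, 6, 93, 99}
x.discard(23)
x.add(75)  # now {1, 3, 6, 75, 93, 99}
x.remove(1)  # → {3, 6, 75, 93, 99}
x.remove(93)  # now {3, 6, 75, 99}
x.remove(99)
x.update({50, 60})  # {3, 6, 50, 60, 75}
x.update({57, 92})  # {3, 6, 50, 57, 60, 75, 92}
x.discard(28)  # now {3, 6, 50, 57, 60, 75, 92}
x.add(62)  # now {3, 6, 50, 57, 60, 62, 75, 92}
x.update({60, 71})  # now {3, 6, 50, 57, 60, 62, 71, 75, 92}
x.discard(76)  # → {3, 6, 50, 57, 60, 62, 71, 75, 92}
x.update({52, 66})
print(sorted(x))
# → [3, 6, 50, 52, 57, 60, 62, 66, 71, 75, 92]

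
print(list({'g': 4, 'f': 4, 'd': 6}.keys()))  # ['g', 'f', 'd']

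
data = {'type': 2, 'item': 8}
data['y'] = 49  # {'type': 2, 'item': 8, 'y': 49}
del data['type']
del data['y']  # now {'item': 8}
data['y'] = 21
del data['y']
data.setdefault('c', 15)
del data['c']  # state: {'item': 8}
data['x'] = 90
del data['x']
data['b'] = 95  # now {'item': 8, 'b': 95}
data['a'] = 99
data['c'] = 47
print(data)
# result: {'item': 8, 'b': 95, 'a': 99, 'c': 47}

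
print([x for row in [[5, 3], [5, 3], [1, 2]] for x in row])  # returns [5, 3, 5, 3, 1, 2]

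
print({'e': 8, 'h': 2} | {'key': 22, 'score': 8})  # {'e': 8, 'h': 2, 'key': 22, 'score': 8}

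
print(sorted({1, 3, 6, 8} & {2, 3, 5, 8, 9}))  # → [3, 8]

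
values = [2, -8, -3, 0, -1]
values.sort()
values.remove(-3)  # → [-8, -1, 0, 2]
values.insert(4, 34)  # [-8, -1, 0, 2, 34]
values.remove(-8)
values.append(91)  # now [-1, 0, 2, 34, 91]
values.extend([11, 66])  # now [-1, 0, 2, 34, 91, 11, 66]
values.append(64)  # [-1, 0, 2, 34, 91, 11, 66, 64]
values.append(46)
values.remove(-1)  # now [0, 2, 34, 91, 11, 66, 64, 46]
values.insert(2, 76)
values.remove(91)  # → [0, 2, 76, 34, 11, 66, 64, 46]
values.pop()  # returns 46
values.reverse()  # [64, 66, 11, 34, 76, 2, 0]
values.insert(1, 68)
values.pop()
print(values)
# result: [64, 68, 66, 11, 34, 76, 2]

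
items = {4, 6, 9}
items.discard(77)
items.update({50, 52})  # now {4, 6, 9, 50, 52}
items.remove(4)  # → {6, 9, 50, 52}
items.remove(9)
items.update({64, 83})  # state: {6, 50, 52, 64, 83}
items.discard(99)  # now {6, 50, 52, 64, 83}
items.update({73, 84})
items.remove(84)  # {6, 50, 52, 64, 73, 83}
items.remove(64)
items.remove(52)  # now {6, 50, 73, 83}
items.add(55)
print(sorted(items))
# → [6, 50, 55, 73, 83]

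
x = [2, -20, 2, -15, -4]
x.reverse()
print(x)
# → [-4, -15, 2, -20, 2]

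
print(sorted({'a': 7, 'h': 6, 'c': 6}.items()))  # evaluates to [('a', 7), ('c', 6), ('h', 6)]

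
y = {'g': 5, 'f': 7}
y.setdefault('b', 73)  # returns 73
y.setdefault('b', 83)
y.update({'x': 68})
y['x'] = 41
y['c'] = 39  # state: {'g': 5, 'f': 7, 'b': 73, 'x': 41, 'c': 39}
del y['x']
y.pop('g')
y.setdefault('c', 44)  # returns 39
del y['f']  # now {'b': 73, 'c': 39}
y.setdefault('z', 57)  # 57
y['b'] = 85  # {'b': 85, 'c': 39, 'z': 57}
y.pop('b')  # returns 85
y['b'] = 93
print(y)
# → {'c': 39, 'z': 57, 'b': 93}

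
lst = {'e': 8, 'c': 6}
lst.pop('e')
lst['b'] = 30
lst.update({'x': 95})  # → {'c': 6, 'b': 30, 'x': 95}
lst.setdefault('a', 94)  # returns 94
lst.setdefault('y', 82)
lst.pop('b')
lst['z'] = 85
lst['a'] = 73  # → {'c': 6, 'x': 95, 'a': 73, 'y': 82, 'z': 85}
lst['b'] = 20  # {'c': 6, 'x': 95, 'a': 73, 'y': 82, 'z': 85, 'b': 20}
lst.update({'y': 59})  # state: {'c': 6, 'x': 95, 'a': 73, 'y': 59, 'z': 85, 'b': 20}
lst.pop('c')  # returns 6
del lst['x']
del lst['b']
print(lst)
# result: {'a': 73, 'y': 59, 'z': 85}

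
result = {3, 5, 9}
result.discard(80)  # {3, 5, 9}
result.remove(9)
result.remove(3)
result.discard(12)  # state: {5}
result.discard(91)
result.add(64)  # {5, 64}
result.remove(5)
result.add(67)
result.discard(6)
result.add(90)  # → {64, 67, 90}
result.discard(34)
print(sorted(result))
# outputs [64, 67, 90]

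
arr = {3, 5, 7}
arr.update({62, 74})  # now {3, 5, 7, 62, 74}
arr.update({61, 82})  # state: {3, 5, 7, 61, 62, 74, 82}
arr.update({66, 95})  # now {3, 5, 7, 61, 62, 66, 74, 82, 95}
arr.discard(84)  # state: {3, 5, 7, 61, 62, 66, 74, 82, 95}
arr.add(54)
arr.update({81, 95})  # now {3, 5, 7, 54, 61, 62, 66, 74, 81, 82, 95}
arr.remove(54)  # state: {3, 5, 7, 61, 62, 66, 74, 81, 82, 95}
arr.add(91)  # {3, 5, 7, 61, 62, 66, 74, 81, 82, 91, 95}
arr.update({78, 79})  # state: {3, 5, 7, 61, 62, 66, 74, 78, 79, 81, 82, 91, 95}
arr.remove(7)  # {3, 5, 61, 62, 66, 74, 78, 79, 81, 82, 91, 95}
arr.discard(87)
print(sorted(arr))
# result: [3, 5, 61, 62, 66, 74, 78, 79, 81, 82, 91, 95]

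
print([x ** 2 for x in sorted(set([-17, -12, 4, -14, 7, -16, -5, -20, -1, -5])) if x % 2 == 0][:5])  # [400, 256, 196, 144, 16]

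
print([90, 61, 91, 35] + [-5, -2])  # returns [90, 61, 91, 35, -5, -2]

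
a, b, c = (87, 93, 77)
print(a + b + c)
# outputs 257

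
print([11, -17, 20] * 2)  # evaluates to [11, -17, 20, 11, -17, 20]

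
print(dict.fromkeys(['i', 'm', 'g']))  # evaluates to {'i': None, 'm': None, 'g': None}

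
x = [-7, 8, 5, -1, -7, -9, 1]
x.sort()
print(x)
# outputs [-9, -7, -7, -1, 1, 5, 8]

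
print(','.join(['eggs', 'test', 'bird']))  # eggs,test,bird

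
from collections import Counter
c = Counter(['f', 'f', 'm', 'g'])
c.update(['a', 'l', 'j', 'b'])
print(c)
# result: Counter({'f': 2, 'm': 1, 'g': 1, 'a': 1, 'l': 1, 'j': 1, 'b': 1})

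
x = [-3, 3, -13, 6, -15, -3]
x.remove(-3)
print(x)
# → [3, -13, 6, -15, -3]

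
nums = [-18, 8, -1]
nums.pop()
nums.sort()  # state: [-18, 8]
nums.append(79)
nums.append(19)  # [-18, 8, 79, 19]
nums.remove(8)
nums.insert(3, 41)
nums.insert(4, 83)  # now [-18, 79, 19, 41, 83]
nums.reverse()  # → [83, 41, 19, 79, -18]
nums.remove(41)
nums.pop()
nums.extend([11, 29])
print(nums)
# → [83, 19, 79, 11, 29]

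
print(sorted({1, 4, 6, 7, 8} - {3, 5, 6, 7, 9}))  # [1, 4, 8]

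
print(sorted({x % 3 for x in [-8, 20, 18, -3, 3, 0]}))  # [0, 1, 2]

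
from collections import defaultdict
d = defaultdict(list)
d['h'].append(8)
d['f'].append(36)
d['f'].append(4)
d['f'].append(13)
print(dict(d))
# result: {'h': [8], 'f': [36, 4, 13]}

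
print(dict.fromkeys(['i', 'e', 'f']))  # {'i': None, 'e': None, 'f': None}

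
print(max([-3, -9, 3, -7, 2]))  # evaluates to 3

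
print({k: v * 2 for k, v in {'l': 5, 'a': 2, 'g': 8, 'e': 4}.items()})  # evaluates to {'l': 10, 'a': 4, 'g': 16, 'e': 8}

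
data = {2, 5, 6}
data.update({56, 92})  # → {2, 5, 6, 56, 92}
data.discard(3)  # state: {2, 5, 6, 56, 92}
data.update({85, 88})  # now {2, 5, 6, 56, 85, 88, 92}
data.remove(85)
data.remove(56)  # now {2, 5, 6, 88, 92}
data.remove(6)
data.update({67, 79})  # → {2, 5, 67, 79, 88, 92}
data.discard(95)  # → {2, 5, 67, 79, 88, 92}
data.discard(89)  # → {2, 5, 67, 79, 88, 92}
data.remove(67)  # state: {2, 5, 79, 88, 92}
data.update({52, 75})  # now {2, 5, 52, 75, 79, 88, 92}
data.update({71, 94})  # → {2, 5, 52, 71, 75, 79, 88, 92, 94}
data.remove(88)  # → {2, 5, 52, 71, 75, 79, 92, 94}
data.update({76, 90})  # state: {2, 5, 52, 71, 75, 76, 79, 90, 92, 94}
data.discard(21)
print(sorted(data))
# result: [2, 5, 52, 71, 75, 76, 79, 90, 92, 94]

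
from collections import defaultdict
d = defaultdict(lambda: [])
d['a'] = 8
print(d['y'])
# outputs []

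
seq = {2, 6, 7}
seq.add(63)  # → {2, 6, 7, 63}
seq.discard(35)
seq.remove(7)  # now {2, 6, 63}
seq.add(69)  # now {2, 6, 63, 69}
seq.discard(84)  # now {2, 6, 63, 69}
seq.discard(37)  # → {2, 6, 63, 69}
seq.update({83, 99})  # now {2, 6, 63, 69, 83, 99}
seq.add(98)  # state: {2, 6, 63, 69, 83, 98, 99}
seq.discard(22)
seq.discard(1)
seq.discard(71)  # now {2, 6, 63, 69, 83, 98, 99}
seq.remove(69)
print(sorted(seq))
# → [2, 6, 63, 83, 98, 99]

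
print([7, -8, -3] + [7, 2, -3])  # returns [7, -8, -3, 7, 2, -3]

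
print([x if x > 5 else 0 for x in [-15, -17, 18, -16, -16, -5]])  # [0, 0, 18, 0, 0, 0]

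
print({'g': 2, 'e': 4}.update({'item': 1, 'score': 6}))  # None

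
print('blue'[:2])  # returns bl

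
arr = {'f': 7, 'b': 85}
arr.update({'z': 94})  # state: {'f': 7, 'b': 85, 'z': 94}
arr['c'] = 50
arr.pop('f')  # 7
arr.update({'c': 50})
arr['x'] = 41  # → {'b': 85, 'z': 94, 'c': 50, 'x': 41}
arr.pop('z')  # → 94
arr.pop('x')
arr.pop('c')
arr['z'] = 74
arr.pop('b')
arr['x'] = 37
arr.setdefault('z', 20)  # 74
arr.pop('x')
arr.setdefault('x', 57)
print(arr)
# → {'z': 74, 'x': 57}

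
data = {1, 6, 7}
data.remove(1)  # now {6, 7}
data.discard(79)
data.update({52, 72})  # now {6, 7, 52, 72}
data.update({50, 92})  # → {6, 7, 50, 52, 72, 92}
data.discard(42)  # {6, 7, 50, 52, 72, 92}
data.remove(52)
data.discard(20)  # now {6, 7, 50, 72, 92}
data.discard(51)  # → {6, 7, 50, 72, 92}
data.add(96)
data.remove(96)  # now {6, 7, 50, 72, 92}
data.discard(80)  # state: {6, 7, 50, 72, 92}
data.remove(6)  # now {7, 50, 72, 92}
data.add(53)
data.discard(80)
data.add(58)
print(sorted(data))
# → [7, 50, 53, 58, 72, 92]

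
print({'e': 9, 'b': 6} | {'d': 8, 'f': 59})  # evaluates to {'e': 9, 'b': 6, 'd': 8, 'f': 59}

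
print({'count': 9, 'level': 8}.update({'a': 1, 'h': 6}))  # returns None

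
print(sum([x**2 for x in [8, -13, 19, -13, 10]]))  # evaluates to 863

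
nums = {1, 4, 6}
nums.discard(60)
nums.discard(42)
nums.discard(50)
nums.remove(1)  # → {4, 6}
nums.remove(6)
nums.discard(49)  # {4}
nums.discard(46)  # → {4}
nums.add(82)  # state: {4, 82}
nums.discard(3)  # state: {4, 82}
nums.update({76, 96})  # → {4, 76, 82, 96}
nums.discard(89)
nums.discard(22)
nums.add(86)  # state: {4, 76, 82, 86, 96}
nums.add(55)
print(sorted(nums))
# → [4, 55, 76, 82, 86, 96]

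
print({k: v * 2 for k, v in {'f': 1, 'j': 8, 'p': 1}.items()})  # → {'f': 2, 'j': 16, 'p': 2}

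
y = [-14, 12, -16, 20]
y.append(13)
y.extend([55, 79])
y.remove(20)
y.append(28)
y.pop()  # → 28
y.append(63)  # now [-14, 12, -16, 13, 55, 79, 63]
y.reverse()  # [63, 79, 55, 13, -16, 12, -14]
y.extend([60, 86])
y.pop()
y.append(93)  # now [63, 79, 55, 13, -16, 12, -14, 60, 93]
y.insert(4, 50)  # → [63, 79, 55, 13, 50, -16, 12, -14, 60, 93]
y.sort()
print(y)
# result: [-16, -14, 12, 13, 50, 55, 60, 63, 79, 93]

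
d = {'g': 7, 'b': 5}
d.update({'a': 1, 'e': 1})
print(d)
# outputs {'g': 7, 'b': 5, 'a': 1, 'e': 1}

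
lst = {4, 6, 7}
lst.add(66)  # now {4, 6, 7, 66}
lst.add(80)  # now {4, 6, 7, 66, 80}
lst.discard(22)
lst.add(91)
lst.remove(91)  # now {4, 6, 7, 66, 80}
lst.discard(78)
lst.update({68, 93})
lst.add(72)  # {4, 6, 7, 66, 68, 72, 80, 93}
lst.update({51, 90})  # {4, 6, 7, 51, 66, 68, 72, 80, 90, 93}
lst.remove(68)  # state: {4, 6, 7, 51, 66, 72, 80, 90, 93}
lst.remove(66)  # {4, 6, 7, 51, 72, 80, 90, 93}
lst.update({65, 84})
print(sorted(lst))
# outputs [4, 6, 7, 51, 65, 72, 80, 84, 90, 93]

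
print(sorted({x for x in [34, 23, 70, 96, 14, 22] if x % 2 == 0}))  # [14, 22, 34, 70, 96]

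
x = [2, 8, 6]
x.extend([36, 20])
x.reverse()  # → [20, 36, 6, 8, 2]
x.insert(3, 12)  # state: [20, 36, 6, 12, 8, 2]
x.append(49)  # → [20, 36, 6, 12, 8, 2, 49]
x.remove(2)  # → [20, 36, 6, 12, 8, 49]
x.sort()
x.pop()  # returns 49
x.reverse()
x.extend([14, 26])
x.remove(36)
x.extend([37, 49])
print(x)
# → [20, 12, 8, 6, 14, 26, 37, 49]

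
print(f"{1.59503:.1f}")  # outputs 1.6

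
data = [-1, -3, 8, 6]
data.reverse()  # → [6, 8, -3, -1]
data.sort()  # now [-3, -1, 6, 8]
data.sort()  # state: [-3, -1, 6, 8]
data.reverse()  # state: [8, 6, -1, -3]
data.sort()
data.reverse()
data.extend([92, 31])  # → [8, 6, -1, -3, 92, 31]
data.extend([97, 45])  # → [8, 6, -1, -3, 92, 31, 97, 45]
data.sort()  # [-3, -1, 6, 8, 31, 45, 92, 97]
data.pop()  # 97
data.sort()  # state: [-3, -1, 6, 8, 31, 45, 92]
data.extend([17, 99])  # [-3, -1, 6, 8, 31, 45, 92, 17, 99]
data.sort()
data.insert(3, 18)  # [-3, -1, 6, 18, 8, 17, 31, 45, 92, 99]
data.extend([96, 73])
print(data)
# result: [-3, -1, 6, 18, 8, 17, 31, 45, 92, 99, 96, 73]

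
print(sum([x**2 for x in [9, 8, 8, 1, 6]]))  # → 246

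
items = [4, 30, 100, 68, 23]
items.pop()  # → 23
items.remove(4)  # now [30, 100, 68]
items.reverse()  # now [68, 100, 30]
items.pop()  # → 30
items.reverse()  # [100, 68]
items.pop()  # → 68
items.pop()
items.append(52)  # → [52]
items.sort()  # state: [52]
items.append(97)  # [52, 97]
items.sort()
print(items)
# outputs [52, 97]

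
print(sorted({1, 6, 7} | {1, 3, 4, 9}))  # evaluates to [1, 3, 4, 6, 7, 9]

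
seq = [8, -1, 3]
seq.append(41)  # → [8, -1, 3, 41]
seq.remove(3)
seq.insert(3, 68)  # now [8, -1, 41, 68]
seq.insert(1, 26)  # [8, 26, -1, 41, 68]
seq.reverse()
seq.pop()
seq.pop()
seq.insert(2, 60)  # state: [68, 41, 60, -1]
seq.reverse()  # [-1, 60, 41, 68]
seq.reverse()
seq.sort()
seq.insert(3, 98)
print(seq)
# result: [-1, 41, 60, 98, 68]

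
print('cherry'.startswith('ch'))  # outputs True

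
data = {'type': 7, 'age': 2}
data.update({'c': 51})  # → {'type': 7, 'age': 2, 'c': 51}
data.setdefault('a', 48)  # 48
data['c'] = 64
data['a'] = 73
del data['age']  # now {'type': 7, 'c': 64, 'a': 73}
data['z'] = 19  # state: {'type': 7, 'c': 64, 'a': 73, 'z': 19}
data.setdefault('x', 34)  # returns 34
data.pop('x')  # 34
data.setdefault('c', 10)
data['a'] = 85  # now {'type': 7, 'c': 64, 'a': 85, 'z': 19}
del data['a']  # {'type': 7, 'c': 64, 'z': 19}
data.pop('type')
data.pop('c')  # 64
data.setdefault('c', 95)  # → 95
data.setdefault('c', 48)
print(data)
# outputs {'z': 19, 'c': 95}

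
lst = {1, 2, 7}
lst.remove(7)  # {1, 2}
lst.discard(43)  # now {1, 2}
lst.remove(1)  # {2}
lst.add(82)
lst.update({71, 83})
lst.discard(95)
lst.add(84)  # {2, 71, 82, 83, 84}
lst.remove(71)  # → {2, 82, 83, 84}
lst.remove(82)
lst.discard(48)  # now {2, 83, 84}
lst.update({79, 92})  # {2, 79, 83, 84, 92}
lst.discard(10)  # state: {2, 79, 83, 84, 92}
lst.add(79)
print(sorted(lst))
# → [2, 79, 83, 84, 92]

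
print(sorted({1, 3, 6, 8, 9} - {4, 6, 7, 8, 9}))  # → [1, 3]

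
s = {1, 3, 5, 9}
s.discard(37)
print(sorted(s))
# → [1, 3, 5, 9]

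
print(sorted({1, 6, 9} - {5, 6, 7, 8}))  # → [1, 9]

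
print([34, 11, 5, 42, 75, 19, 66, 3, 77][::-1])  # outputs [77, 3, 66, 19, 75, 42, 5, 11, 34]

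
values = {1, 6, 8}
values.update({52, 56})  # {1, 6, 8, 52, 56}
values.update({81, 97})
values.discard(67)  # {1, 6, 8, 52, 56, 81, 97}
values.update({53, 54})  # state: {1, 6, 8, 52, 53, 54, 56, 81, 97}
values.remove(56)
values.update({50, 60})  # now {1, 6, 8, 50, 52, 53, 54, 60, 81, 97}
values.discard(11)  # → {1, 6, 8, 50, 52, 53, 54, 60, 81, 97}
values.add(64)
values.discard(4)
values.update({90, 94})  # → {1, 6, 8, 50, 52, 53, 54, 60, 64, 81, 90, 94, 97}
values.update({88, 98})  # {1, 6, 8, 50, 52, 53, 54, 60, 64, 81, 88, 90, 94, 97, 98}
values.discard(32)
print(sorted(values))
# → [1, 6, 8, 50, 52, 53, 54, 60, 64, 81, 88, 90, 94, 97, 98]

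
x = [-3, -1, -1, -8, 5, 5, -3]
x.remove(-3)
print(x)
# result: [-1, -1, -8, 5, 5, -3]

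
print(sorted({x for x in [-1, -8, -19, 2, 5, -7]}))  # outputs [-19, -8, -7, -1, 2, 5]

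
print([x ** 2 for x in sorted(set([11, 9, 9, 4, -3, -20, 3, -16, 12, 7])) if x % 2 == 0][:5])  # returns [400, 256, 16, 144]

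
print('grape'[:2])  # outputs gr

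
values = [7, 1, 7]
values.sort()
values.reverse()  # [7, 7, 1]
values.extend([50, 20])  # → [7, 7, 1, 50, 20]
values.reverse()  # [20, 50, 1, 7, 7]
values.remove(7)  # [20, 50, 1, 7]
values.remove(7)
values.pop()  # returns 1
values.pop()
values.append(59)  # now [20, 59]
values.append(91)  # [20, 59, 91]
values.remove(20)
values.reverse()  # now [91, 59]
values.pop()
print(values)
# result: [91]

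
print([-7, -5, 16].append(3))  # None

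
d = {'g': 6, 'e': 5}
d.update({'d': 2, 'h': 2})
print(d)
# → {'g': 6, 'e': 5, 'd': 2, 'h': 2}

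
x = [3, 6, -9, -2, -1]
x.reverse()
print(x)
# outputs [-1, -2, -9, 6, 3]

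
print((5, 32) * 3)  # (5, 32, 5, 32, 5, 32)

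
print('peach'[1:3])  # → ea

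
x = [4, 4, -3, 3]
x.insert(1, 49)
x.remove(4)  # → [49, 4, -3, 3]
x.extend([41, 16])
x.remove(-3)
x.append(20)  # [49, 4, 3, 41, 16, 20]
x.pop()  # 20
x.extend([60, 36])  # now [49, 4, 3, 41, 16, 60, 36]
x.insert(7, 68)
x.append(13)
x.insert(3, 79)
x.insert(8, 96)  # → [49, 4, 3, 79, 41, 16, 60, 36, 96, 68, 13]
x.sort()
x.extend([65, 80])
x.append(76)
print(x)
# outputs [3, 4, 13, 16, 36, 41, 49, 60, 68, 79, 96, 65, 80, 76]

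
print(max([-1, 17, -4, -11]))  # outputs 17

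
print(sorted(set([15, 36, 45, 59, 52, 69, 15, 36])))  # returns [15, 36, 45, 52, 59, 69]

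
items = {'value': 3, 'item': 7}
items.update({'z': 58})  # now {'value': 3, 'item': 7, 'z': 58}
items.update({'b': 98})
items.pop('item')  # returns 7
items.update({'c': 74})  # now {'value': 3, 'z': 58, 'b': 98, 'c': 74}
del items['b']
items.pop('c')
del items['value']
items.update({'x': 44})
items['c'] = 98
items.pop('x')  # 44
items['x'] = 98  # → {'z': 58, 'c': 98, 'x': 98}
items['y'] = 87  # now {'z': 58, 'c': 98, 'x': 98, 'y': 87}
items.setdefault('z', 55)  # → 58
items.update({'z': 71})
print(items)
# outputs {'z': 71, 'c': 98, 'x': 98, 'y': 87}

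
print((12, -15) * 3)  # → (12, -15, 12, -15, 12, -15)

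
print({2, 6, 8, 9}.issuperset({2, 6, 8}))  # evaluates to True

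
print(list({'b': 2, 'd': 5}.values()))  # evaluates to [2, 5]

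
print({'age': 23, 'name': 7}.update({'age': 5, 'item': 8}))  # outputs None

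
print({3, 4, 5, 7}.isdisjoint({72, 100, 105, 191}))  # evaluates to True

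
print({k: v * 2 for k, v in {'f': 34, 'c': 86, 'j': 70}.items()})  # {'f': 68, 'c': 172, 'j': 140}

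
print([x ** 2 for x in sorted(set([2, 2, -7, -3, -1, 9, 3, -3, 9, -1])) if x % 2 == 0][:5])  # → [4]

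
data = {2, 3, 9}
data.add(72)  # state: {2, 3, 9, 72}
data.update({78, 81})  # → {2, 3, 9, 72, 78, 81}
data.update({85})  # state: {2, 3, 9, 72, 78, 81, 85}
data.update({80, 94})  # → {2, 3, 9, 72, 78, 80, 81, 85, 94}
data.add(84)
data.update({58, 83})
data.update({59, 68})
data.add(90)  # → {2, 3, 9, 58, 59, 68, 72, 78, 80, 81, 83, 84, 85, 90, 94}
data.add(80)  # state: {2, 3, 9, 58, 59, 68, 72, 78, 80, 81, 83, 84, 85, 90, 94}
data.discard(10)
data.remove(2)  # {3, 9, 58, 59, 68, 72, 78, 80, 81, 83, 84, 85, 90, 94}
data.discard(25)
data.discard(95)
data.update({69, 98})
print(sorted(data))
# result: [3, 9, 58, 59, 68, 69, 72, 78, 80, 81, 83, 84, 85, 90, 94, 98]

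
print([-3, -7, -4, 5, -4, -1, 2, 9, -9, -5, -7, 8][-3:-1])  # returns [-5, -7]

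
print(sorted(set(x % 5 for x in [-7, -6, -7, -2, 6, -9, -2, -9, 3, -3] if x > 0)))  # [1, 3]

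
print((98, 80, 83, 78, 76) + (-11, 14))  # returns (98, 80, 83, 78, 76, -11, 14)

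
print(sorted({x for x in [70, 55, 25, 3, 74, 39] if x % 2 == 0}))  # [70, 74]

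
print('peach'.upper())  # PEACH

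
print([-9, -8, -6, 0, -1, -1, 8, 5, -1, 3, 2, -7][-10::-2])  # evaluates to [-6, -9]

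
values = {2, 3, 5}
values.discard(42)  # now {2, 3, 5}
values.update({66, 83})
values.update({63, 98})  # {2, 3, 5, 63, 66, 83, 98}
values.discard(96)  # {2, 3, 5, 63, 66, 83, 98}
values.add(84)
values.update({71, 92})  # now {2, 3, 5, 63, 66, 71, 83, 84, 92, 98}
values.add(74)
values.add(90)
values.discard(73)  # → {2, 3, 5, 63, 66, 71, 74, 83, 84, 90, 92, 98}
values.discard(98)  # {2, 3, 5, 63, 66, 71, 74, 83, 84, 90, 92}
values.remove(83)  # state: {2, 3, 5, 63, 66, 71, 74, 84, 90, 92}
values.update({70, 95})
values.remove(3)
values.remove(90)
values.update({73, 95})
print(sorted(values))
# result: [2, 5, 63, 66, 70, 71, 73, 74, 84, 92, 95]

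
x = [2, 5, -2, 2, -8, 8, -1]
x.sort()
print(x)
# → [-8, -2, -1, 2, 2, 5, 8]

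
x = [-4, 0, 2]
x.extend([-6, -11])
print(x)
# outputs [-4, 0, 2, -6, -11]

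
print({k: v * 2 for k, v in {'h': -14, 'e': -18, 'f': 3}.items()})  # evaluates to {'h': -28, 'e': -36, 'f': 6}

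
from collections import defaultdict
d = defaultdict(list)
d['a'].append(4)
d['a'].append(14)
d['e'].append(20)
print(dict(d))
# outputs {'a': [4, 14], 'e': [20]}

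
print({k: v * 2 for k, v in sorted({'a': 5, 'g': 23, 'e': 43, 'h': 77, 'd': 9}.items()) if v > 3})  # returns {'a': 10, 'd': 18, 'e': 86, 'g': 46, 'h': 154}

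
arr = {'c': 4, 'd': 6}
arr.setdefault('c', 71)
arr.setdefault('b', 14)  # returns 14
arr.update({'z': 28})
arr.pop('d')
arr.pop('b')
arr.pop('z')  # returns 28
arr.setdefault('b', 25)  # 25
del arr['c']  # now {'b': 25}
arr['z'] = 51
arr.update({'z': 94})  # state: {'b': 25, 'z': 94}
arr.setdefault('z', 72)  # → 94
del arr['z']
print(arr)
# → {'b': 25}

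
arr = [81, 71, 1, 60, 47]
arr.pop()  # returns 47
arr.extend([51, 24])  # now [81, 71, 1, 60, 51, 24]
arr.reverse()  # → [24, 51, 60, 1, 71, 81]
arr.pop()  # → 81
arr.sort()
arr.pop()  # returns 71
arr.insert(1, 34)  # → [1, 34, 24, 51, 60]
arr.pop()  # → 60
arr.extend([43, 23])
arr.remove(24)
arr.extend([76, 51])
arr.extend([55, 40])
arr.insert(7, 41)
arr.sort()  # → [1, 23, 34, 40, 41, 43, 51, 51, 55, 76]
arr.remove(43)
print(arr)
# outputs [1, 23, 34, 40, 41, 51, 51, 55, 76]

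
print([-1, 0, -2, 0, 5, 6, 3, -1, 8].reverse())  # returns None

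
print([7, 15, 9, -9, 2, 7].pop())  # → 7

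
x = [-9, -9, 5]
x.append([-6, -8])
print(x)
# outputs [-9, -9, 5, [-6, -8]]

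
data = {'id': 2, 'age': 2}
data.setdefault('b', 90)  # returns 90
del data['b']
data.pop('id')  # 2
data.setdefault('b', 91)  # 91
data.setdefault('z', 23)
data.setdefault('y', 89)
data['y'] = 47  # {'age': 2, 'b': 91, 'z': 23, 'y': 47}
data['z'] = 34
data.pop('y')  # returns 47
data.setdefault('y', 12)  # 12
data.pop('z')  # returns 34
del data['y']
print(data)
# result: {'age': 2, 'b': 91}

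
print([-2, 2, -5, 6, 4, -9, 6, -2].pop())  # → -2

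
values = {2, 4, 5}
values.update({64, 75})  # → {2, 4, 5, 64, 75}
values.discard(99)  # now {2, 4, 5, 64, 75}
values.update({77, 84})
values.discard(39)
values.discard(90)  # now {2, 4, 5, 64, 75, 77, 84}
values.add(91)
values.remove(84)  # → {2, 4, 5, 64, 75, 77, 91}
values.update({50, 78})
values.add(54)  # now {2, 4, 5, 50, 54, 64, 75, 77, 78, 91}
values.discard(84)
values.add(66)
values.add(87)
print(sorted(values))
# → [2, 4, 5, 50, 54, 64, 66, 75, 77, 78, 87, 91]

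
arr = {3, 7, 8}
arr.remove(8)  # {3, 7}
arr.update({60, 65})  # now {3, 7, 60, 65}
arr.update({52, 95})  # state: {3, 7, 52, 60, 65, 95}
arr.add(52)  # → {3, 7, 52, 60, 65, 95}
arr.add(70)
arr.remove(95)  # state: {3, 7, 52, 60, 65, 70}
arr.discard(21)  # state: {3, 7, 52, 60, 65, 70}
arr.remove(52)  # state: {3, 7, 60, 65, 70}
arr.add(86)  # {3, 7, 60, 65, 70, 86}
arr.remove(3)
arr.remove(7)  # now {60, 65, 70, 86}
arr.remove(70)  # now {60, 65, 86}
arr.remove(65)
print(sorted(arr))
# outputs [60, 86]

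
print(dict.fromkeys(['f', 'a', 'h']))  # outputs {'f': None, 'a': None, 'h': None}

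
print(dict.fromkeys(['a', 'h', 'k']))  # {'a': None, 'h': None, 'k': None}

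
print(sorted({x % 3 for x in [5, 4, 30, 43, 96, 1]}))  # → [0, 1, 2]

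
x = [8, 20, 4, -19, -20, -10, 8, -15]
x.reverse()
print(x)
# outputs [-15, 8, -10, -20, -19, 4, 20, 8]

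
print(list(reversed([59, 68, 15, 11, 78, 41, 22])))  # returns [22, 41, 78, 11, 15, 68, 59]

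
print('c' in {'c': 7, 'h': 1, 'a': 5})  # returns True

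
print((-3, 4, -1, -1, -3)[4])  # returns -3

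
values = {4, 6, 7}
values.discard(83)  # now {4, 6, 7}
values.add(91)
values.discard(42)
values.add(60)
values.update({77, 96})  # {4, 6, 7, 60, 77, 91, 96}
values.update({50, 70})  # {4, 6, 7, 50, 60, 70, 77, 91, 96}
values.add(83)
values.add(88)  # {4, 6, 7, 50, 60, 70, 77, 83, 88, 91, 96}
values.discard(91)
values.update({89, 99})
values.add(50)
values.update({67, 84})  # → {4, 6, 7, 50, 60, 67, 70, 77, 83, 84, 88, 89, 96, 99}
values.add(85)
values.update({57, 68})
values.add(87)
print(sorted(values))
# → [4, 6, 7, 50, 57, 60, 67, 68, 70, 77, 83, 84, 85, 87, 88, 89, 96, 99]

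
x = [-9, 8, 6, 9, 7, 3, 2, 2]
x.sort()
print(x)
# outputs [-9, 2, 2, 3, 6, 7, 8, 9]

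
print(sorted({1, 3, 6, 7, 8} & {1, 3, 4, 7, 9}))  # [1, 3, 7]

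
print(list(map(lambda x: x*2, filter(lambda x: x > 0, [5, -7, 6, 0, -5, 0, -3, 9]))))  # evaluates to [10, 12, 18]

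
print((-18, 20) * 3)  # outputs (-18, 20, -18, 20, -18, 20)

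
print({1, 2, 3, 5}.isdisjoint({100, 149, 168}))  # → True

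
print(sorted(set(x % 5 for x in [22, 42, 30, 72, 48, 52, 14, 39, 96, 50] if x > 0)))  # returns [0, 1, 2, 3, 4]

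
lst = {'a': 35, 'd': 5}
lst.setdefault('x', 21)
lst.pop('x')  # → 21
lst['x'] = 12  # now {'a': 35, 'd': 5, 'x': 12}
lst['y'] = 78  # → {'a': 35, 'd': 5, 'x': 12, 'y': 78}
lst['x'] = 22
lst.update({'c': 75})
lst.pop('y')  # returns 78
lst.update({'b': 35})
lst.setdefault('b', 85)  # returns 35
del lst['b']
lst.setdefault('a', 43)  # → 35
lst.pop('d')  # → 5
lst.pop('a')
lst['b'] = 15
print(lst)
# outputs {'x': 22, 'c': 75, 'b': 15}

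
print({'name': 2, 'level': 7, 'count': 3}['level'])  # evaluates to 7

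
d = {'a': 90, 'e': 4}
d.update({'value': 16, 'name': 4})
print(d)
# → {'a': 90, 'e': 4, 'value': 16, 'name': 4}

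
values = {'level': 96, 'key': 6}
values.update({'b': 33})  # {'level': 96, 'key': 6, 'b': 33}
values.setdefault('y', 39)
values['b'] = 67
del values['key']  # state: {'level': 96, 'b': 67, 'y': 39}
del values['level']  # {'b': 67, 'y': 39}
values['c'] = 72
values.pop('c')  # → 72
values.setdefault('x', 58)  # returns 58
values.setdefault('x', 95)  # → 58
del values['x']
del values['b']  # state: {'y': 39}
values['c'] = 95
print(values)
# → {'y': 39, 'c': 95}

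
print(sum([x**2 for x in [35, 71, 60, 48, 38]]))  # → 13614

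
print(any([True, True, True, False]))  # True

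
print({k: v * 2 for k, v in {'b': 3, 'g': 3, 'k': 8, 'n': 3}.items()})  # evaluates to {'b': 6, 'g': 6, 'k': 16, 'n': 6}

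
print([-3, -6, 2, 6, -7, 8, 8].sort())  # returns None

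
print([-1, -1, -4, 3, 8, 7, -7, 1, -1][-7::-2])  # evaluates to [-4, -1]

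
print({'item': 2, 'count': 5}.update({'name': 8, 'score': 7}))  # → None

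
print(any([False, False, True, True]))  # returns True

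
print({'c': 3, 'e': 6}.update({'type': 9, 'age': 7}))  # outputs None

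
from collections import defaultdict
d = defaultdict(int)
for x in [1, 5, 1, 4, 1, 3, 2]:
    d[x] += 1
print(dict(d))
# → {1: 3, 5: 1, 4: 1, 3: 1, 2: 1}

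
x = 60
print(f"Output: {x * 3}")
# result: Output: 180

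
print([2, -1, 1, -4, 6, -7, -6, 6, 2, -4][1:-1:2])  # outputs [-1, -4, -7, 6]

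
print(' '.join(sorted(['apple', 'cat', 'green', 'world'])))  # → apple cat green world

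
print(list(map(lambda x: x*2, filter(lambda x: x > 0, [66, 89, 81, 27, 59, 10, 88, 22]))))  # [132, 178, 162, 54, 118, 20, 176, 44]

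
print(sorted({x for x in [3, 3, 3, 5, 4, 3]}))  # [3, 4, 5]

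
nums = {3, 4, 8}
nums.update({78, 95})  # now {3, 4, 8, 78, 95}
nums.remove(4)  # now {3, 8, 78, 95}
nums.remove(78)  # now {3, 8, 95}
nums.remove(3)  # {8, 95}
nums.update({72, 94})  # {8, 72, 94, 95}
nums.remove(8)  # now {72, 94, 95}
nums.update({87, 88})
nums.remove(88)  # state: {72, 87, 94, 95}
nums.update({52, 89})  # {52, 72, 87, 89, 94, 95}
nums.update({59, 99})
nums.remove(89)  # {52, 59, 72, 87, 94, 95, 99}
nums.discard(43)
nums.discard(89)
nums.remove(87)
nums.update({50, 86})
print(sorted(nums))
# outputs [50, 52, 59, 72, 86, 94, 95, 99]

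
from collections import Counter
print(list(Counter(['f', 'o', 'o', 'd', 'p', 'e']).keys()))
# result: ['f', 'o', 'd', 'p', 'e']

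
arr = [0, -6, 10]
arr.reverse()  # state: [10, -6, 0]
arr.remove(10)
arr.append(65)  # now [-6, 0, 65]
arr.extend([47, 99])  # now [-6, 0, 65, 47, 99]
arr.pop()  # 99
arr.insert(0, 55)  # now [55, -6, 0, 65, 47]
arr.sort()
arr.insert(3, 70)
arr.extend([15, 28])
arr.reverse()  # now [28, 15, 65, 55, 70, 47, 0, -6]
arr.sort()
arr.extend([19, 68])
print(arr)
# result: [-6, 0, 15, 28, 47, 55, 65, 70, 19, 68]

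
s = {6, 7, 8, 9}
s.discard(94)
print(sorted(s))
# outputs [6, 7, 8, 9]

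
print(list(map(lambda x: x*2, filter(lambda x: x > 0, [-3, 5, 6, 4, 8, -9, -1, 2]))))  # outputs [10, 12, 8, 16, 4]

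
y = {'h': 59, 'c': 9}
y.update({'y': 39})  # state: {'h': 59, 'c': 9, 'y': 39}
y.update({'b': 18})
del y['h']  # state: {'c': 9, 'y': 39, 'b': 18}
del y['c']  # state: {'y': 39, 'b': 18}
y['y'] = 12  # {'y': 12, 'b': 18}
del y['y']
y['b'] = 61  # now {'b': 61}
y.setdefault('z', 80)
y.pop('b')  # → 61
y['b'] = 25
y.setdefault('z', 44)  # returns 80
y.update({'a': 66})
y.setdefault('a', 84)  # 66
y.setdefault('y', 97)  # 97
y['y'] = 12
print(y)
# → {'z': 80, 'b': 25, 'a': 66, 'y': 12}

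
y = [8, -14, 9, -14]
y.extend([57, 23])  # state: [8, -14, 9, -14, 57, 23]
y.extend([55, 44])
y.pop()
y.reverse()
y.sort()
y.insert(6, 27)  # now [-14, -14, 8, 9, 23, 55, 27, 57]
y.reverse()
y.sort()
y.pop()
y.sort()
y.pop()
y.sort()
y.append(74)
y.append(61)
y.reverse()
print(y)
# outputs [61, 74, 27, 23, 9, 8, -14, -14]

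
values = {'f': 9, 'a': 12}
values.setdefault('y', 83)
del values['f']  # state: {'a': 12, 'y': 83}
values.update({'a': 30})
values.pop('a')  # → 30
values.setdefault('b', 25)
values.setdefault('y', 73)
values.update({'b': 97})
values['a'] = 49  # {'y': 83, 'b': 97, 'a': 49}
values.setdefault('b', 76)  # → 97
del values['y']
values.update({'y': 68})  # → {'b': 97, 'a': 49, 'y': 68}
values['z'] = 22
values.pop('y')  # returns 68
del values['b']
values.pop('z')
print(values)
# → {'a': 49}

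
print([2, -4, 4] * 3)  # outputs [2, -4, 4, 2, -4, 4, 2, -4, 4]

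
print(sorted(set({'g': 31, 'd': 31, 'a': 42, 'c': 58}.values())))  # [31, 42, 58]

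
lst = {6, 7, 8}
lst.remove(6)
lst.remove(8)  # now {7}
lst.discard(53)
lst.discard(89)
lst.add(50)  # {7, 50}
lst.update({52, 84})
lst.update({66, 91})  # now {7, 50, 52, 66, 84, 91}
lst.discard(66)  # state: {7, 50, 52, 84, 91}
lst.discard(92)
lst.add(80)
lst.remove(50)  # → {7, 52, 80, 84, 91}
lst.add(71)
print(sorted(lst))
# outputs [7, 52, 71, 80, 84, 91]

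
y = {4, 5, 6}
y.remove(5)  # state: {4, 6}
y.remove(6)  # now {4}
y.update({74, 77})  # {4, 74, 77}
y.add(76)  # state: {4, 74, 76, 77}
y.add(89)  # {4, 74, 76, 77, 89}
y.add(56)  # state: {4, 56, 74, 76, 77, 89}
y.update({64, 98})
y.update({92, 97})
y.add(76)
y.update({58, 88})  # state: {4, 56, 58, 64, 74, 76, 77, 88, 89, 92, 97, 98}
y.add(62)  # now {4, 56, 58, 62, 64, 74, 76, 77, 88, 89, 92, 97, 98}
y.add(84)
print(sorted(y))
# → [4, 56, 58, 62, 64, 74, 76, 77, 84, 88, 89, 92, 97, 98]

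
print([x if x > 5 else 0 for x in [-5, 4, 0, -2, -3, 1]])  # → [0, 0, 0, 0, 0, 0]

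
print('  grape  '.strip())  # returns grape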